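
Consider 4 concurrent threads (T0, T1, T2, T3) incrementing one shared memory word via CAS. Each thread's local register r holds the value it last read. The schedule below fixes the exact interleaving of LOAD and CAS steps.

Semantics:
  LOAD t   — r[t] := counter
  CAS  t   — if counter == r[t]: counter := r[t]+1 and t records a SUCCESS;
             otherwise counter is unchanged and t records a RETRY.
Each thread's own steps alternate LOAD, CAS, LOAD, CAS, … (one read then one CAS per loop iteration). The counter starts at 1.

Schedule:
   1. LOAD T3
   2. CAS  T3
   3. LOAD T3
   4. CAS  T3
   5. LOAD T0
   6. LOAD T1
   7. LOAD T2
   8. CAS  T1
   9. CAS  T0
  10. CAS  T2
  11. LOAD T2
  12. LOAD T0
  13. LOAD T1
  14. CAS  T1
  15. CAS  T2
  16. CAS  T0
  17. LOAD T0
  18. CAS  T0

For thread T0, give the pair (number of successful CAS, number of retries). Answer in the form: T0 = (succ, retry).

[1] T3.load  rd  (counter 1, T3.r 1)
[2] T3.cas  hit  (counter 2, T3.r 1)
[3] T3.load  rd  (counter 2, T3.r 2)
[4] T3.cas  hit  (counter 3, T3.r 2)
[5] T0.load  rd  (counter 3, T0.r 3)
[6] T1.load  rd  (counter 3, T1.r 3)
[7] T2.load  rd  (counter 3, T2.r 3)
[8] T1.cas  hit  (counter 4, T1.r 3)
[9] T0.cas  miss  (counter 4, T0.r 3)
[10] T2.cas  miss  (counter 4, T2.r 3)
[11] T2.load  rd  (counter 4, T2.r 4)
[12] T0.load  rd  (counter 4, T0.r 4)
[13] T1.load  rd  (counter 4, T1.r 4)
[14] T1.cas  hit  (counter 5, T1.r 4)
[15] T2.cas  miss  (counter 5, T2.r 4)
[16] T0.cas  miss  (counter 5, T0.r 4)
[17] T0.load  rd  (counter 5, T0.r 5)
[18] T0.cas  hit  (counter 6, T0.r 5)

T0 = (1, 2)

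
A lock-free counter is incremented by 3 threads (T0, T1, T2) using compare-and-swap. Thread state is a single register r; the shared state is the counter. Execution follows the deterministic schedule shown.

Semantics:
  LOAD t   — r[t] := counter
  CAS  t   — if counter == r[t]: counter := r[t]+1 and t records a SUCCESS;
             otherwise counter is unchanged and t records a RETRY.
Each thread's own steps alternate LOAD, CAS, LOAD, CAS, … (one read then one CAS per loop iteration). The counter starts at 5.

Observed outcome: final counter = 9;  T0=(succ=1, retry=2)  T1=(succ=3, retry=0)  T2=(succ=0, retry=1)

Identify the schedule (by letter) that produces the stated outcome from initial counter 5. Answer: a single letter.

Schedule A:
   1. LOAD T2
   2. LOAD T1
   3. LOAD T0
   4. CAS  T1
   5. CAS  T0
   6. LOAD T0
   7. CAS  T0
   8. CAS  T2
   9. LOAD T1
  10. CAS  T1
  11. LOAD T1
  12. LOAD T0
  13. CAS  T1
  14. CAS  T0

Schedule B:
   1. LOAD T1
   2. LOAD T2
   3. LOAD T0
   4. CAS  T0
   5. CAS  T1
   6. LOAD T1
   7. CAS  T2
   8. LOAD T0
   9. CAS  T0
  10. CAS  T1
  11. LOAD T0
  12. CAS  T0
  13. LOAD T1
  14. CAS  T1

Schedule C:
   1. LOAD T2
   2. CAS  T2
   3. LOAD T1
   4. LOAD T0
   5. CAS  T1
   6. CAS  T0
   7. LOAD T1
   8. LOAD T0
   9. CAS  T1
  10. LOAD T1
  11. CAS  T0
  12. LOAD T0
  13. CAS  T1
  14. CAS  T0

A

Simulating candidate A:
#1 T2 reads 5
#2 T1 reads 5
#3 T0 reads 5
#4 T1 CAS(5→6) writes; counter now 6
#5 T0 CAS(5→6) fails; counter now 6
#6 T0 reads 6
#7 T0 CAS(6→7) writes; counter now 7
#8 T2 CAS(5→6) fails; counter now 7
#9 T1 reads 7
#10 T1 CAS(7→8) writes; counter now 8
#11 T1 reads 8
#12 T0 reads 8
#13 T1 CAS(8→9) writes; counter now 9
#14 T0 CAS(8→9) fails; counter now 9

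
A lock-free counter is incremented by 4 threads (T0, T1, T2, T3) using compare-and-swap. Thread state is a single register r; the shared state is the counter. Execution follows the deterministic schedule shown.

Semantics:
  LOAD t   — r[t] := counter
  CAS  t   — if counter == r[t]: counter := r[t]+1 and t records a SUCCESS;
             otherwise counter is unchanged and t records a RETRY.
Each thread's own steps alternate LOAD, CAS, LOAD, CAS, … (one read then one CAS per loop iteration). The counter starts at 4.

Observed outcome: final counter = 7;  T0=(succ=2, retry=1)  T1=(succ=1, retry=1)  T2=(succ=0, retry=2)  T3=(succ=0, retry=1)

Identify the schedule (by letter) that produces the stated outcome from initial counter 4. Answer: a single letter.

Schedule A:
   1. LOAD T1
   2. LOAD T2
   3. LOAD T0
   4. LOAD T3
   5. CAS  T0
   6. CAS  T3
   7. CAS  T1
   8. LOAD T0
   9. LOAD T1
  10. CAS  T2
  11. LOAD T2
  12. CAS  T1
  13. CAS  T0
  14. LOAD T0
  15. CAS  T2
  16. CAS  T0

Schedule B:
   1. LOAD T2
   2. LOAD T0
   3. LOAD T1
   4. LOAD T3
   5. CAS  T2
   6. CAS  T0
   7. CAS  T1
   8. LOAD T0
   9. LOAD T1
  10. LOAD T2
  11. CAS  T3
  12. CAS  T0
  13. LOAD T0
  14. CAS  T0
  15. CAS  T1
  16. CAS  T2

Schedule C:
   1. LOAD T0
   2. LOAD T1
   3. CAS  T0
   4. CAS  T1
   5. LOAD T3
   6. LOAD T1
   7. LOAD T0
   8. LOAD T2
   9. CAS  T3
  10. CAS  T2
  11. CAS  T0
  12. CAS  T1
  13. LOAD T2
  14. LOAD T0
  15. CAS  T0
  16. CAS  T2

Run A:
   1) LOAD T1:  M=4  r_T1=4
   2) LOAD T2:  M=4  r_T2=4
   3) LOAD T0:  M=4  r_T0=4
   4) LOAD T3:  M=4  r_T3=4
   5) CAS  T0:  M=5  r_T0=4 ✓
   6) CAS  T3:  M=5  r_T3=4 ✗
   7) CAS  T1:  M=5  r_T1=4 ✗
   8) LOAD T0:  M=5  r_T0=5
   9) LOAD T1:  M=5  r_T1=5
  10) CAS  T2:  M=5  r_T2=4 ✗
  11) LOAD T2:  M=5  r_T2=5
  12) CAS  T1:  M=6  r_T1=5 ✓
  13) CAS  T0:  M=6  r_T0=5 ✗
  14) LOAD T0:  M=6  r_T0=6
  15) CAS  T2:  M=6  r_T2=5 ✗
  16) CAS  T0:  M=7  r_T0=6 ✓

A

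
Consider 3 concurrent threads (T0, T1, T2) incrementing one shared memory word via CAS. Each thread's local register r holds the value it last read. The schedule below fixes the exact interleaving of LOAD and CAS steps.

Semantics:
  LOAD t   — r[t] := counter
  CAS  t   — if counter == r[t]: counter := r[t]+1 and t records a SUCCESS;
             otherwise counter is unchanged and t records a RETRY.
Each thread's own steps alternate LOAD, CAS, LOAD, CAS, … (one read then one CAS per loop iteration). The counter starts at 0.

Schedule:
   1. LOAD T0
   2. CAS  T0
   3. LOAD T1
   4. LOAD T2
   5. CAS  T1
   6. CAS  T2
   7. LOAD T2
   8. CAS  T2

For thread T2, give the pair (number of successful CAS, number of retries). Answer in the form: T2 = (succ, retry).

step 1: T0 LOAD ⇒ load; ctr=0 reg=0
step 2: T0 CAS ⇒ ok; ctr=1 reg=0
step 3: T1 LOAD ⇒ load; ctr=1 reg=1
step 4: T2 LOAD ⇒ load; ctr=1 reg=1
step 5: T1 CAS ⇒ ok; ctr=2 reg=1
step 6: T2 CAS ⇒ retry; ctr=2 reg=1
step 7: T2 LOAD ⇒ load; ctr=2 reg=2
step 8: T2 CAS ⇒ ok; ctr=3 reg=2

T2 = (1, 1)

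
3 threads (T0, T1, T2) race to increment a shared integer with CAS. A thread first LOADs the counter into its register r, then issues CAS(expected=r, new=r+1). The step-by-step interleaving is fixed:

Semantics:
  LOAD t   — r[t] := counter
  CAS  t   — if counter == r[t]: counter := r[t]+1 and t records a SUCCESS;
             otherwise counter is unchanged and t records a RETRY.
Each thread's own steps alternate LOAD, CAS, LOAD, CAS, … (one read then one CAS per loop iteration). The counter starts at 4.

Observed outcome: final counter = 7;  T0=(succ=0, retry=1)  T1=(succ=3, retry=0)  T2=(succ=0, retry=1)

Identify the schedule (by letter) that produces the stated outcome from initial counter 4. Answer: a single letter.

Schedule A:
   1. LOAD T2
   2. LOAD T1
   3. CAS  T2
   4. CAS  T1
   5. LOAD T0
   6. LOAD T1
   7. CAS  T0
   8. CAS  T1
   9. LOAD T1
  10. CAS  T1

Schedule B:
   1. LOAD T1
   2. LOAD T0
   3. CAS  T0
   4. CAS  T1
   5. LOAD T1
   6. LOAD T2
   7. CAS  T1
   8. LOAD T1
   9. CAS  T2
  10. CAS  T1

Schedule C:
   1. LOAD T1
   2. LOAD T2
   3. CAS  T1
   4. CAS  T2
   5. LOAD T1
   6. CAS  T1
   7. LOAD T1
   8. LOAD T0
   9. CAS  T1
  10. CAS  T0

C

Simulating candidate C:
step 1: T1 LOAD ⇒ load; ctr=4 reg=4
step 2: T2 LOAD ⇒ load; ctr=4 reg=4
step 3: T1 CAS ⇒ ok; ctr=5 reg=4
step 4: T2 CAS ⇒ retry; ctr=5 reg=4
step 5: T1 LOAD ⇒ load; ctr=5 reg=5
step 6: T1 CAS ⇒ ok; ctr=6 reg=5
step 7: T1 LOAD ⇒ load; ctr=6 reg=6
step 8: T0 LOAD ⇒ load; ctr=6 reg=6
step 9: T1 CAS ⇒ ok; ctr=7 reg=6
step 10: T0 CAS ⇒ retry; ctr=7 reg=6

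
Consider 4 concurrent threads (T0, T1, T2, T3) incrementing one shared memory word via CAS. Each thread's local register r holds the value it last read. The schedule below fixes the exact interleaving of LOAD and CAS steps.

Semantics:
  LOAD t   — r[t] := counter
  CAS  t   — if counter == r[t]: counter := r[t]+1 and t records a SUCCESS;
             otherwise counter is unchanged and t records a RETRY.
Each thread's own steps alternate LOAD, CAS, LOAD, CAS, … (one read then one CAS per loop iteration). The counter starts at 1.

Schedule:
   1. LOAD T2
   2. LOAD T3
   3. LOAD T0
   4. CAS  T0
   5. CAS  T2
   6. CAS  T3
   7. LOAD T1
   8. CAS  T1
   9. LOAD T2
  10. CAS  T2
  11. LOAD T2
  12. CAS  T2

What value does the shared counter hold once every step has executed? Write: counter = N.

counter = 5

1. LOAD T2 → mem=1 r[T2]=1 [LOAD]
2. LOAD T3 → mem=1 r[T3]=1 [LOAD]
3. LOAD T0 → mem=1 r[T0]=1 [LOAD]
4. CAS T0 → mem=2 r[T0]=1 [OK]
5. CAS T2 → mem=2 r[T2]=1 [RETRY]
6. CAS T3 → mem=2 r[T3]=1 [RETRY]
7. LOAD T1 → mem=2 r[T1]=2 [LOAD]
8. CAS T1 → mem=3 r[T1]=2 [OK]
9. LOAD T2 → mem=3 r[T2]=3 [LOAD]
10. CAS T2 → mem=4 r[T2]=3 [OK]
11. LOAD T2 → mem=4 r[T2]=4 [LOAD]
12. CAS T2 → mem=5 r[T2]=4 [OK]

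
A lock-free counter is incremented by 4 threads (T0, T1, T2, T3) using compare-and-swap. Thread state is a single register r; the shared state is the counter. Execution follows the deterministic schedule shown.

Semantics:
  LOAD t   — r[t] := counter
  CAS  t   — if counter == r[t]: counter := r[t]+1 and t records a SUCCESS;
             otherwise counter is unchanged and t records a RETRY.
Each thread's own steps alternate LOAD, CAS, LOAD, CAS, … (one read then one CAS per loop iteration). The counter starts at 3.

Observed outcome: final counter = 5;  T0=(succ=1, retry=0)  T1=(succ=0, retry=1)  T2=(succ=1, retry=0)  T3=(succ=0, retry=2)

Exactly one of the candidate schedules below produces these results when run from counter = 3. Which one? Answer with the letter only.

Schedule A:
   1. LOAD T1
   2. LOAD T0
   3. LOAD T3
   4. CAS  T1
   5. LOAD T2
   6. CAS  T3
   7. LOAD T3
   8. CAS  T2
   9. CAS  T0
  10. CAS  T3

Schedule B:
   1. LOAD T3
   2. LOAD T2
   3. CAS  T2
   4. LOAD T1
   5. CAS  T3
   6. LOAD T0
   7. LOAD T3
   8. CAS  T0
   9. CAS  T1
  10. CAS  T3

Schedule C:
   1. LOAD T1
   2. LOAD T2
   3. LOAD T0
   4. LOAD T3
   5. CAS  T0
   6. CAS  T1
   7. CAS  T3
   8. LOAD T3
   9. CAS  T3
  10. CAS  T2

Tracing schedule B:
   1) LOAD T3:  M=3  r_T3=3
   2) LOAD T2:  M=3  r_T2=3
   3) CAS  T2:  M=4  r_T2=3 ✓
   4) LOAD T1:  M=4  r_T1=4
   5) CAS  T3:  M=4  r_T3=3 ✗
   6) LOAD T0:  M=4  r_T0=4
   7) LOAD T3:  M=4  r_T3=4
   8) CAS  T0:  M=5  r_T0=4 ✓
   9) CAS  T1:  M=5  r_T1=4 ✗
  10) CAS  T3:  M=5  r_T3=4 ✗

B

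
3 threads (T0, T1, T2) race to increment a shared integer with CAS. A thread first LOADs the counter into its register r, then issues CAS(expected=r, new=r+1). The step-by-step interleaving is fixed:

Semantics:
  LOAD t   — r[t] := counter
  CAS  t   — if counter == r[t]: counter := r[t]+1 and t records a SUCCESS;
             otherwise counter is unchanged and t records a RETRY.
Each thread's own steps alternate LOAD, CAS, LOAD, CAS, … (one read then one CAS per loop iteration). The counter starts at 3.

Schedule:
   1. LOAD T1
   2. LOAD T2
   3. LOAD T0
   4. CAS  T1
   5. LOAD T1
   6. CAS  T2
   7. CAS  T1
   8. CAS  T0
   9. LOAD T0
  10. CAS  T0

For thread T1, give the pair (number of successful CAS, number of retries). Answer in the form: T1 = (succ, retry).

#1 T1 reads 3
#2 T2 reads 3
#3 T0 reads 3
#4 T1 CAS(3→4) writes; counter now 4
#5 T1 reads 4
#6 T2 CAS(3→4) fails; counter now 4
#7 T1 CAS(4→5) writes; counter now 5
#8 T0 CAS(3→4) fails; counter now 5
#9 T0 reads 5
#10 T0 CAS(5→6) writes; counter now 6

T1 = (2, 0)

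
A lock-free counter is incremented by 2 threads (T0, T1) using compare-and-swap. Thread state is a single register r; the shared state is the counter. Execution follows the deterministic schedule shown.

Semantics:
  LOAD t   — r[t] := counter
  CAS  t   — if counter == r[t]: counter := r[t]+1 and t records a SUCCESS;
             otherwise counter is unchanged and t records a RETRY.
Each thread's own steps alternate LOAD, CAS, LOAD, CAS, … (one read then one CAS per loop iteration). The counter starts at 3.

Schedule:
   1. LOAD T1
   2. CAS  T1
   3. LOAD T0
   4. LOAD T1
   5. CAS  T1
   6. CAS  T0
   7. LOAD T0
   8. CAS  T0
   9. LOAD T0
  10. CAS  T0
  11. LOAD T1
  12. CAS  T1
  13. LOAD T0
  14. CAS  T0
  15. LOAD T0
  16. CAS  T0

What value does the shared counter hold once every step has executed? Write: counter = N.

counter = 10

T1 LOAD — after: cnt=3, r=3 — load
T1 CAS — after: cnt=4, r=3 — ok
T0 LOAD — after: cnt=4, r=4 — load
T1 LOAD — after: cnt=4, r=4 — load
T1 CAS — after: cnt=5, r=4 — ok
T0 CAS — after: cnt=5, r=4 — retry
T0 LOAD — after: cnt=5, r=5 — load
T0 CAS — after: cnt=6, r=5 — ok
T0 LOAD — after: cnt=6, r=6 — load
T0 CAS — after: cnt=7, r=6 — ok
T1 LOAD — after: cnt=7, r=7 — load
T1 CAS — after: cnt=8, r=7 — ok
T0 LOAD — after: cnt=8, r=8 — load
T0 CAS — after: cnt=9, r=8 — ok
T0 LOAD — after: cnt=9, r=9 — load
T0 CAS — after: cnt=10, r=9 — ok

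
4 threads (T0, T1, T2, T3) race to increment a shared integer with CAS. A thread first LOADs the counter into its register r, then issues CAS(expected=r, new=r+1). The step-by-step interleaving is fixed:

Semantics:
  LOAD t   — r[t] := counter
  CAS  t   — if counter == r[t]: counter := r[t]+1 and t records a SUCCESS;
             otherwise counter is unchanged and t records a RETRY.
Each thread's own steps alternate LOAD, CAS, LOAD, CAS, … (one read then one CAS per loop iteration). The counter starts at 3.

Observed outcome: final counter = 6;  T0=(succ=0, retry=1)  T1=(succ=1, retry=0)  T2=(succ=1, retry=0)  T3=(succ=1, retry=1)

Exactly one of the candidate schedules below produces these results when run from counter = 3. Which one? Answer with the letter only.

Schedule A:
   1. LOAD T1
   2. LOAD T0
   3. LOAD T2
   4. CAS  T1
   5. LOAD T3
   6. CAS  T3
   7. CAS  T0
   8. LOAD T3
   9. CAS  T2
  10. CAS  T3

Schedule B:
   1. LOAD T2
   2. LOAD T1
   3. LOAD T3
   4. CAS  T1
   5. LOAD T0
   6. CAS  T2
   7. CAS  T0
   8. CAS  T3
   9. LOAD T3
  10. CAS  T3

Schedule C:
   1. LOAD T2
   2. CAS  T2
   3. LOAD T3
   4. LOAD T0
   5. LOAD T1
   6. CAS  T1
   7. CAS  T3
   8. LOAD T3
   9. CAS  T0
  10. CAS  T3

Tracing schedule C:
1. LOAD T2 → mem=3 r[T2]=3 [LOAD]
2. CAS T2 → mem=4 r[T2]=3 [OK]
3. LOAD T3 → mem=4 r[T3]=4 [LOAD]
4. LOAD T0 → mem=4 r[T0]=4 [LOAD]
5. LOAD T1 → mem=4 r[T1]=4 [LOAD]
6. CAS T1 → mem=5 r[T1]=4 [OK]
7. CAS T3 → mem=5 r[T3]=4 [RETRY]
8. LOAD T3 → mem=5 r[T3]=5 [LOAD]
9. CAS T0 → mem=5 r[T0]=4 [RETRY]
10. CAS T3 → mem=6 r[T3]=5 [OK]

C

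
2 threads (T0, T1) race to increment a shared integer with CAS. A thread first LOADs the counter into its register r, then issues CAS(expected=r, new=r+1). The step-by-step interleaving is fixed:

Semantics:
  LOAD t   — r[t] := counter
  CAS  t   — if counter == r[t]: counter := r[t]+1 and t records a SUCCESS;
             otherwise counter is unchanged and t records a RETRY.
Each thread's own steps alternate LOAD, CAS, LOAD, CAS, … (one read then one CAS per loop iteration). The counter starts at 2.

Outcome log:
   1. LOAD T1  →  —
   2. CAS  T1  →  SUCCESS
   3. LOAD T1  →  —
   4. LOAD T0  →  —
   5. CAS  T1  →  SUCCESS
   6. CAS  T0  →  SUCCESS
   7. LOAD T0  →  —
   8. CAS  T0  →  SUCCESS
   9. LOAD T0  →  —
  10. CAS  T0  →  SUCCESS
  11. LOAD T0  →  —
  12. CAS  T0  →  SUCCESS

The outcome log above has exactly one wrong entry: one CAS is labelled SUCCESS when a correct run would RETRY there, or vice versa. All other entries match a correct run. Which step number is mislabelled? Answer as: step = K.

Correct run:
[1] T1.load  rd  (counter 2, T1.r 2)
[2] T1.cas  hit  (counter 3, T1.r 2)
[3] T1.load  rd  (counter 3, T1.r 3)
[4] T0.load  rd  (counter 3, T0.r 3)
[5] T1.cas  hit  (counter 4, T1.r 3)
[6] T0.cas  miss  (counter 4, T0.r 3)
[7] T0.load  rd  (counter 4, T0.r 4)
[8] T0.cas  hit  (counter 5, T0.r 4)
[9] T0.load  rd  (counter 5, T0.r 5)
[10] T0.cas  hit  (counter 6, T0.r 5)
[11] T0.load  rd  (counter 6, T0.r 6)
[12] T0.cas  hit  (counter 7, T0.r 6)
Mismatch at 6.

step = 6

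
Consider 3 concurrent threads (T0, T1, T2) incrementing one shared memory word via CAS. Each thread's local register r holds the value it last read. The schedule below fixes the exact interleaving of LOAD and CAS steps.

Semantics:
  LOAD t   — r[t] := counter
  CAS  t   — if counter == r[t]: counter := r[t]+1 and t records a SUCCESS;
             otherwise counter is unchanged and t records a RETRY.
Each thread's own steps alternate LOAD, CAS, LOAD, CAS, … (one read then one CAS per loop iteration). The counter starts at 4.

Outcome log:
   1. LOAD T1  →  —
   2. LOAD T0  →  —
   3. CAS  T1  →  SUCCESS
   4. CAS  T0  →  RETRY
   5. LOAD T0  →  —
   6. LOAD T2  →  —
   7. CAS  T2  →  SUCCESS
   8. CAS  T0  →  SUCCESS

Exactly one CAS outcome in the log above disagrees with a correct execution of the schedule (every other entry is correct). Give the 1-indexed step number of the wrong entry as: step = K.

Reference trace:
[1] T1.load  rd  (counter 4, T1.r 4)
[2] T0.load  rd  (counter 4, T0.r 4)
[3] T1.cas  hit  (counter 5, T1.r 4)
[4] T0.cas  miss  (counter 5, T0.r 4)
[5] T0.load  rd  (counter 5, T0.r 5)
[6] T2.load  rd  (counter 5, T2.r 5)
[7] T2.cas  hit  (counter 6, T2.r 5)
[8] T0.cas  miss  (counter 6, T0.r 5)
Log disagrees first at step 8.

step = 8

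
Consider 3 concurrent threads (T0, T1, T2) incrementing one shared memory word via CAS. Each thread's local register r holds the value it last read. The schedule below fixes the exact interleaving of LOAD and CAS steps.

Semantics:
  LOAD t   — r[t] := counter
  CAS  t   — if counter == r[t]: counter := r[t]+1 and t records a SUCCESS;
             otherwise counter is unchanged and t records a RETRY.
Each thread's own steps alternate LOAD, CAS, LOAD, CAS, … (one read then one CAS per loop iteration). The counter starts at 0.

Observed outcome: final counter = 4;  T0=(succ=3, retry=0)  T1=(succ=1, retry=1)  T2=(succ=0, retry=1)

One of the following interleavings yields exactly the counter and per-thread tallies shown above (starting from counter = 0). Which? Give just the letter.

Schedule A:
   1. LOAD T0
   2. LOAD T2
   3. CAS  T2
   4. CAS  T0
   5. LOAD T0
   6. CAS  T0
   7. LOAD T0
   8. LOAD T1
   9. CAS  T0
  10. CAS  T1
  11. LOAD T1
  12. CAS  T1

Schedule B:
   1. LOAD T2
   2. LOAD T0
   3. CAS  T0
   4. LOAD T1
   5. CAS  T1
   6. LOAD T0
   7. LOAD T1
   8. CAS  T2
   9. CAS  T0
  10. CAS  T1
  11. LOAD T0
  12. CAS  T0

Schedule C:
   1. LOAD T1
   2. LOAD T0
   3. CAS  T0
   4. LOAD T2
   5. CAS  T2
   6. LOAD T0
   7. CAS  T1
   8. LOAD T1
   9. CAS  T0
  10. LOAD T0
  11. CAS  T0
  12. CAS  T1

Run B:
step 1: T2 LOAD ⇒ load; ctr=0 reg=0
step 2: T0 LOAD ⇒ load; ctr=0 reg=0
step 3: T0 CAS ⇒ ok; ctr=1 reg=0
step 4: T1 LOAD ⇒ load; ctr=1 reg=1
step 5: T1 CAS ⇒ ok; ctr=2 reg=1
step 6: T0 LOAD ⇒ load; ctr=2 reg=2
step 7: T1 LOAD ⇒ load; ctr=2 reg=2
step 8: T2 CAS ⇒ retry; ctr=2 reg=0
step 9: T0 CAS ⇒ ok; ctr=3 reg=2
step 10: T1 CAS ⇒ retry; ctr=3 reg=2
step 11: T0 LOAD ⇒ load; ctr=3 reg=3
step 12: T0 CAS ⇒ ok; ctr=4 reg=3

B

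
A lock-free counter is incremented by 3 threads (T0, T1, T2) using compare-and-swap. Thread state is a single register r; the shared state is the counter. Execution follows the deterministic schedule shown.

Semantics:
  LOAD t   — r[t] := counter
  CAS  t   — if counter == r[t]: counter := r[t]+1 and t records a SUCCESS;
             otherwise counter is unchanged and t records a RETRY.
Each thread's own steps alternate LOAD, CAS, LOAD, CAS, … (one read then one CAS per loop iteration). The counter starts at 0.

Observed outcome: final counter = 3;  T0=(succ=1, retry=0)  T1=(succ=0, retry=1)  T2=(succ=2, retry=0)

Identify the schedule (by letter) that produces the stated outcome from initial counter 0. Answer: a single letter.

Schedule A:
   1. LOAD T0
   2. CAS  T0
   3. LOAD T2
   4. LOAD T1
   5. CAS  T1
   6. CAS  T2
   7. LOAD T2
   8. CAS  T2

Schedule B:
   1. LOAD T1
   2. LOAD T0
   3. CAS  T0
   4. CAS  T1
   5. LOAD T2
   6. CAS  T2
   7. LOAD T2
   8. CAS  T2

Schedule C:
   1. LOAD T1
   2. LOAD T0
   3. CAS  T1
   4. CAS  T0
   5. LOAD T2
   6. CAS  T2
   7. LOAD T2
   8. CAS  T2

B

Tracing schedule B:
1. LOAD T1 → mem=0 r[T1]=0 [LOAD]
2. LOAD T0 → mem=0 r[T0]=0 [LOAD]
3. CAS T0 → mem=1 r[T0]=0 [OK]
4. CAS T1 → mem=1 r[T1]=0 [RETRY]
5. LOAD T2 → mem=1 r[T2]=1 [LOAD]
6. CAS T2 → mem=2 r[T2]=1 [OK]
7. LOAD T2 → mem=2 r[T2]=2 [LOAD]
8. CAS T2 → mem=3 r[T2]=2 [OK]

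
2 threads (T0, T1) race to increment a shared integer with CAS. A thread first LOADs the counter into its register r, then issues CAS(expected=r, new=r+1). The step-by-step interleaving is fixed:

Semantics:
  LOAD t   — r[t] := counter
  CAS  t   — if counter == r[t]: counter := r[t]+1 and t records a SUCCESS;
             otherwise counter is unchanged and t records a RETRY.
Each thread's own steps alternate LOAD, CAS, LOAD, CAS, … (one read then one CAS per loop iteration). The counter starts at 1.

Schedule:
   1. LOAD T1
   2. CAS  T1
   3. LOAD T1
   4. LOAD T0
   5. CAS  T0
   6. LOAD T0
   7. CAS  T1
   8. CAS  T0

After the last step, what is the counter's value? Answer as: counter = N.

counter = 4

step 1: T1 LOAD ⇒ load; ctr=1 reg=1
step 2: T1 CAS ⇒ ok; ctr=2 reg=1
step 3: T1 LOAD ⇒ load; ctr=2 reg=2
step 4: T0 LOAD ⇒ load; ctr=2 reg=2
step 5: T0 CAS ⇒ ok; ctr=3 reg=2
step 6: T0 LOAD ⇒ load; ctr=3 reg=3
step 7: T1 CAS ⇒ retry; ctr=3 reg=2
step 8: T0 CAS ⇒ ok; ctr=4 reg=3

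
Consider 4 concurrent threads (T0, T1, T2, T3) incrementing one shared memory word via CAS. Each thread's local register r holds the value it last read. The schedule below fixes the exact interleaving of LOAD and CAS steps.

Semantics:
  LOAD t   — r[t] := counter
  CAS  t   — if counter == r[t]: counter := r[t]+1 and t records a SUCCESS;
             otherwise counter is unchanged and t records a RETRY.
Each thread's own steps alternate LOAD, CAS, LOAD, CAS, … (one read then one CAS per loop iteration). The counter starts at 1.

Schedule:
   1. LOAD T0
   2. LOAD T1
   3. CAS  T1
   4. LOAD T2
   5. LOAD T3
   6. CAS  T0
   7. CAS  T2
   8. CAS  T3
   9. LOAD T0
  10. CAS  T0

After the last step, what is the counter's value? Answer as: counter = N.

counter = 4

#1 T0 reads 1
#2 T1 reads 1
#3 T1 CAS(1→2) writes; counter now 2
#4 T2 reads 2
#5 T3 reads 2
#6 T0 CAS(1→2) fails; counter now 2
#7 T2 CAS(2→3) writes; counter now 3
#8 T3 CAS(2→3) fails; counter now 3
#9 T0 reads 3
#10 T0 CAS(3→4) writes; counter now 4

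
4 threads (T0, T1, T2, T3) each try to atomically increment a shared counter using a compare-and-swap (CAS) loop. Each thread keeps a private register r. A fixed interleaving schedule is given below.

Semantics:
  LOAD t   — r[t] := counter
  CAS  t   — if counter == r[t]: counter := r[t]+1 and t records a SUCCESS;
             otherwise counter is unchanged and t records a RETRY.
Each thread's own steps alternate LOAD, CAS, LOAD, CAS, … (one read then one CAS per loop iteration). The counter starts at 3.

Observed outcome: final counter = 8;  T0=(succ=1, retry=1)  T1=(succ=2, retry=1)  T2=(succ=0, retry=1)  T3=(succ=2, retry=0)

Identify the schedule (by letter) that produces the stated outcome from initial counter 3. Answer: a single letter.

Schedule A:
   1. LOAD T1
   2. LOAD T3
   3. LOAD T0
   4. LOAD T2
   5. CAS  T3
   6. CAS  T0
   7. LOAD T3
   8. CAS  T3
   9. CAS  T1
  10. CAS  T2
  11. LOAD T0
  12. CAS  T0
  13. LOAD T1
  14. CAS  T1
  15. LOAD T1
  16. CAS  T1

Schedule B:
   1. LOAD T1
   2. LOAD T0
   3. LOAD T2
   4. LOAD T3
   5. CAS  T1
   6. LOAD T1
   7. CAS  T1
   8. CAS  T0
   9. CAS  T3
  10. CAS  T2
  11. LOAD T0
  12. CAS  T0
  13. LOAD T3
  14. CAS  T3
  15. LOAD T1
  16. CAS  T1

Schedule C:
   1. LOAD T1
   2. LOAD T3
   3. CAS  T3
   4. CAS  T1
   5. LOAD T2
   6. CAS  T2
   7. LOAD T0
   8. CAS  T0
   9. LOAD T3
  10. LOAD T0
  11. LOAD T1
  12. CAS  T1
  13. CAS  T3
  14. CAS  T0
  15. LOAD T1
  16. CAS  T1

A

Simulating candidate A:
   1) LOAD T1:  M=3  r_T1=3
   2) LOAD T3:  M=3  r_T3=3
   3) LOAD T0:  M=3  r_T0=3
   4) LOAD T2:  M=3  r_T2=3
   5) CAS  T3:  M=4  r_T3=3 ✓
   6) CAS  T0:  M=4  r_T0=3 ✗
   7) LOAD T3:  M=4  r_T3=4
   8) CAS  T3:  M=5  r_T3=4 ✓
   9) CAS  T1:  M=5  r_T1=3 ✗
  10) CAS  T2:  M=5  r_T2=3 ✗
  11) LOAD T0:  M=5  r_T0=5
  12) CAS  T0:  M=6  r_T0=5 ✓
  13) LOAD T1:  M=6  r_T1=6
  14) CAS  T1:  M=7  r_T1=6 ✓
  15) LOAD T1:  M=7  r_T1=7
  16) CAS  T1:  M=8  r_T1=7 ✓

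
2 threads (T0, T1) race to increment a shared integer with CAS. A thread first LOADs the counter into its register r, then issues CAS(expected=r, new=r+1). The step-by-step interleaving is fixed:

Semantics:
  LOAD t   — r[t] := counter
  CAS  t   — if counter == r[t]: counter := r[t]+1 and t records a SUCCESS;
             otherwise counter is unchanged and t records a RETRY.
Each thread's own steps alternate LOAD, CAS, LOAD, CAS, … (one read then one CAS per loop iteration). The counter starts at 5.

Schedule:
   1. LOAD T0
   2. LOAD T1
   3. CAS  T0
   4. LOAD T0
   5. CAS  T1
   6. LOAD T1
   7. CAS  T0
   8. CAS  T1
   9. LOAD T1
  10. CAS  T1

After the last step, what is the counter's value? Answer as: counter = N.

counter = 8

step 1: T0 LOAD ⇒ load; ctr=5 reg=5
step 2: T1 LOAD ⇒ load; ctr=5 reg=5
step 3: T0 CAS ⇒ ok; ctr=6 reg=5
step 4: T0 LOAD ⇒ load; ctr=6 reg=6
step 5: T1 CAS ⇒ retry; ctr=6 reg=5
step 6: T1 LOAD ⇒ load; ctr=6 reg=6
step 7: T0 CAS ⇒ ok; ctr=7 reg=6
step 8: T1 CAS ⇒ retry; ctr=7 reg=6
step 9: T1 LOAD ⇒ load; ctr=7 reg=7
step 10: T1 CAS ⇒ ok; ctr=8 reg=7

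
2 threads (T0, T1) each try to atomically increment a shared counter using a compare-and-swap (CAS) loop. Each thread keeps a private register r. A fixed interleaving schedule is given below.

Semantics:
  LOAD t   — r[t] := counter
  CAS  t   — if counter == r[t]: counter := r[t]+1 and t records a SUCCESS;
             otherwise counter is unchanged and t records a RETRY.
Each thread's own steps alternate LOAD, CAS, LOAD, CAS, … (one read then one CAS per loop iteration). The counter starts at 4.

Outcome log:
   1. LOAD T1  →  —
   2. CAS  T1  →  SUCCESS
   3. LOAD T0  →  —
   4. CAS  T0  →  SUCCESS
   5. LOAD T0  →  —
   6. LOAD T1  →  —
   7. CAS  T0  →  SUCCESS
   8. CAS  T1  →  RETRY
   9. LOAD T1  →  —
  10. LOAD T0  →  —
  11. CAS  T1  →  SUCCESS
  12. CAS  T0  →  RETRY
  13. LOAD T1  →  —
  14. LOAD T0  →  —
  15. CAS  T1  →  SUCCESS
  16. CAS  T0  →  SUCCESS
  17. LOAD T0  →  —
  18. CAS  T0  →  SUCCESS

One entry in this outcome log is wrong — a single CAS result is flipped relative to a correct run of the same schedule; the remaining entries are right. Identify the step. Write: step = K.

step = 16

Reference trace:
T1 LOAD — after: cnt=4, r=4 — load
T1 CAS — after: cnt=5, r=4 — ok
T0 LOAD — after: cnt=5, r=5 — load
T0 CAS — after: cnt=6, r=5 — ok
T0 LOAD — after: cnt=6, r=6 — load
T1 LOAD — after: cnt=6, r=6 — load
T0 CAS — after: cnt=7, r=6 — ok
T1 CAS — after: cnt=7, r=6 — retry
T1 LOAD — after: cnt=7, r=7 — load
T0 LOAD — after: cnt=7, r=7 — load
T1 CAS — after: cnt=8, r=7 — ok
T0 CAS — after: cnt=8, r=7 — retry
T1 LOAD — after: cnt=8, r=8 — load
T0 LOAD — after: cnt=8, r=8 — load
T1 CAS — after: cnt=9, r=8 — ok
T0 CAS — after: cnt=9, r=8 — retry
T0 LOAD — after: cnt=9, r=9 — load
T0 CAS — after: cnt=10, r=9 — ok
Flip is step 16.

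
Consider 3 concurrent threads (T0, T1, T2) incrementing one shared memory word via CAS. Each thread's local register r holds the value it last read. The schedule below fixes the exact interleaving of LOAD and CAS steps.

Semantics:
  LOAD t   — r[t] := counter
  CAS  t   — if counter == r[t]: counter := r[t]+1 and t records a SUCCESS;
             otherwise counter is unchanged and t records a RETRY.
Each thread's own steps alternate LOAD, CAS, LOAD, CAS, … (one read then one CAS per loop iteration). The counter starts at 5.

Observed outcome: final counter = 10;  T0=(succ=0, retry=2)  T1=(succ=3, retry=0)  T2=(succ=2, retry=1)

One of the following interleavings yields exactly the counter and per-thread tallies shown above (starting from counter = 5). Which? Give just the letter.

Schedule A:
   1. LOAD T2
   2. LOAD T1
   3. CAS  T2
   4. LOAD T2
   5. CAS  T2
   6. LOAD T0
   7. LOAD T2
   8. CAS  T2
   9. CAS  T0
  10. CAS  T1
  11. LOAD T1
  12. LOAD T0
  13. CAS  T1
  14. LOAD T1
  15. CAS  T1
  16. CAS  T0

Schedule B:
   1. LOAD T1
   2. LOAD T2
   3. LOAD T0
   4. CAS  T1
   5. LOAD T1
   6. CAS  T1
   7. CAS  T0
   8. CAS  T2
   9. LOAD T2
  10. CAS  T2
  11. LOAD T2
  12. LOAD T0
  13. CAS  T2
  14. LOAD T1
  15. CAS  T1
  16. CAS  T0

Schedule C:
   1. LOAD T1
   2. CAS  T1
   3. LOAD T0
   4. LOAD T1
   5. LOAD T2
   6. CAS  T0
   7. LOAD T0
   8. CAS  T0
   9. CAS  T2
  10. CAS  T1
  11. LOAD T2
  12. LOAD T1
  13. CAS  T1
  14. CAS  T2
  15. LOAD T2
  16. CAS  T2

Simulating candidate B:
T1 LOAD — after: cnt=5, r=5 — load
T2 LOAD — after: cnt=5, r=5 — load
T0 LOAD — after: cnt=5, r=5 — load
T1 CAS — after: cnt=6, r=5 — ok
T1 LOAD — after: cnt=6, r=6 — load
T1 CAS — after: cnt=7, r=6 — ok
T0 CAS — after: cnt=7, r=5 — retry
T2 CAS — after: cnt=7, r=5 — retry
T2 LOAD — after: cnt=7, r=7 — load
T2 CAS — after: cnt=8, r=7 — ok
T2 LOAD — after: cnt=8, r=8 — load
T0 LOAD — after: cnt=8, r=8 — load
T2 CAS — after: cnt=9, r=8 — ok
T1 LOAD — after: cnt=9, r=9 — load
T1 CAS — after: cnt=10, r=9 — ok
T0 CAS — after: cnt=10, r=8 — retry

B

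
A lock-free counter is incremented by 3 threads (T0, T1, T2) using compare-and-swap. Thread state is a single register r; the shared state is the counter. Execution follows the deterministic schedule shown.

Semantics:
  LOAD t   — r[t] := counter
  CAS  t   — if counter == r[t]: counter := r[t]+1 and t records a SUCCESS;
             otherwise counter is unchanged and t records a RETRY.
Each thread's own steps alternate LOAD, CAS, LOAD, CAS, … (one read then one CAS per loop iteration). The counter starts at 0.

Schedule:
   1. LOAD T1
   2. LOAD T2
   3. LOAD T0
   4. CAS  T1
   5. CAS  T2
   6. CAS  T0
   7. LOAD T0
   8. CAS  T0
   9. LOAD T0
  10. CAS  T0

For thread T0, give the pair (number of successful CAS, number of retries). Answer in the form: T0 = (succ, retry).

1. LOAD T1 → mem=0 r[T1]=0 [LOAD]
2. LOAD T2 → mem=0 r[T2]=0 [LOAD]
3. LOAD T0 → mem=0 r[T0]=0 [LOAD]
4. CAS T1 → mem=1 r[T1]=0 [OK]
5. CAS T2 → mem=1 r[T2]=0 [RETRY]
6. CAS T0 → mem=1 r[T0]=0 [RETRY]
7. LOAD T0 → mem=1 r[T0]=1 [LOAD]
8. CAS T0 → mem=2 r[T0]=1 [OK]
9. LOAD T0 → mem=2 r[T0]=2 [LOAD]
10. CAS T0 → mem=3 r[T0]=2 [OK]

T0 = (2, 1)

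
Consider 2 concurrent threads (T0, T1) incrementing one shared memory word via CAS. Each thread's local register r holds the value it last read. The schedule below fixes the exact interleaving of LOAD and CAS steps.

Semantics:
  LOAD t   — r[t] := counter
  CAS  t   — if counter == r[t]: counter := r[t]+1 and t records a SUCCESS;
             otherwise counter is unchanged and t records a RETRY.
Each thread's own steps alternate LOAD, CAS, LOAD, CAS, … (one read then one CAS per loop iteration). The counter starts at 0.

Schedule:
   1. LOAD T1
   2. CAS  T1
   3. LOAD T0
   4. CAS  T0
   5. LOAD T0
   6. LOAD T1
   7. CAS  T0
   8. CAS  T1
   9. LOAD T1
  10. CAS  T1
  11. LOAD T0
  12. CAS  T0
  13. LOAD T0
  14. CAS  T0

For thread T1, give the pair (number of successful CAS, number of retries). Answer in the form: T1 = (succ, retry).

T1 = (2, 1)

#1 T1 reads 0
#2 T1 CAS(0→1) writes; counter now 1
#3 T0 reads 1
#4 T0 CAS(1→2) writes; counter now 2
#5 T0 reads 2
#6 T1 reads 2
#7 T0 CAS(2→3) writes; counter now 3
#8 T1 CAS(2→3) fails; counter now 3
#9 T1 reads 3
#10 T1 CAS(3→4) writes; counter now 4
#11 T0 reads 4
#12 T0 CAS(4→5) writes; counter now 5
#13 T0 reads 5
#14 T0 CAS(5→6) writes; counter now 6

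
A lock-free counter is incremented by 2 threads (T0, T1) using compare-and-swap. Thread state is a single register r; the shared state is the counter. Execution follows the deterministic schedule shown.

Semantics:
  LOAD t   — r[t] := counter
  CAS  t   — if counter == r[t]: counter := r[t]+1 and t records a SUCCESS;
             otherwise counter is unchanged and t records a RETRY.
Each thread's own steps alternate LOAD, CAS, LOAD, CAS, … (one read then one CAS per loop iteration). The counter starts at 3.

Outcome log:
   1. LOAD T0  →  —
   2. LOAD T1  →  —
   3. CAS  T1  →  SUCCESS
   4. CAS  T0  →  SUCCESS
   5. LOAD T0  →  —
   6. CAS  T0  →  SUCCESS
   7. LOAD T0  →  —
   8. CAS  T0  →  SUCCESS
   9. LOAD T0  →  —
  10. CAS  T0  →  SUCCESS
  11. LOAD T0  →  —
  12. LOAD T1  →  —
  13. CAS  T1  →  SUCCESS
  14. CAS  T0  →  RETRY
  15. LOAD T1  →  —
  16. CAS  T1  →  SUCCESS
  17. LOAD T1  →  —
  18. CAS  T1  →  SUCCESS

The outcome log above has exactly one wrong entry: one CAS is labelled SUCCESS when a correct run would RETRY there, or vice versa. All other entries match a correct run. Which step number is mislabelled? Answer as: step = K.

Re-executing:
step 1: T0 LOAD ⇒ load; ctr=3 reg=3
step 2: T1 LOAD ⇒ load; ctr=3 reg=3
step 3: T1 CAS ⇒ ok; ctr=4 reg=3
step 4: T0 CAS ⇒ retry; ctr=4 reg=3
step 5: T0 LOAD ⇒ load; ctr=4 reg=4
step 6: T0 CAS ⇒ ok; ctr=5 reg=4
step 7: T0 LOAD ⇒ load; ctr=5 reg=5
step 8: T0 CAS ⇒ ok; ctr=6 reg=5
step 9: T0 LOAD ⇒ load; ctr=6 reg=6
step 10: T0 CAS ⇒ ok; ctr=7 reg=6
step 11: T0 LOAD ⇒ load; ctr=7 reg=7
step 12: T1 LOAD ⇒ load; ctr=7 reg=7
step 13: T1 CAS ⇒ ok; ctr=8 reg=7
step 14: T0 CAS ⇒ retry; ctr=8 reg=7
step 15: T1 LOAD ⇒ load; ctr=8 reg=8
step 16: T1 CAS ⇒ ok; ctr=9 reg=8
step 17: T1 LOAD ⇒ load; ctr=9 reg=9
step 18: T1 CAS ⇒ ok; ctr=10 reg=9
Log disagrees first at step 4.

step = 4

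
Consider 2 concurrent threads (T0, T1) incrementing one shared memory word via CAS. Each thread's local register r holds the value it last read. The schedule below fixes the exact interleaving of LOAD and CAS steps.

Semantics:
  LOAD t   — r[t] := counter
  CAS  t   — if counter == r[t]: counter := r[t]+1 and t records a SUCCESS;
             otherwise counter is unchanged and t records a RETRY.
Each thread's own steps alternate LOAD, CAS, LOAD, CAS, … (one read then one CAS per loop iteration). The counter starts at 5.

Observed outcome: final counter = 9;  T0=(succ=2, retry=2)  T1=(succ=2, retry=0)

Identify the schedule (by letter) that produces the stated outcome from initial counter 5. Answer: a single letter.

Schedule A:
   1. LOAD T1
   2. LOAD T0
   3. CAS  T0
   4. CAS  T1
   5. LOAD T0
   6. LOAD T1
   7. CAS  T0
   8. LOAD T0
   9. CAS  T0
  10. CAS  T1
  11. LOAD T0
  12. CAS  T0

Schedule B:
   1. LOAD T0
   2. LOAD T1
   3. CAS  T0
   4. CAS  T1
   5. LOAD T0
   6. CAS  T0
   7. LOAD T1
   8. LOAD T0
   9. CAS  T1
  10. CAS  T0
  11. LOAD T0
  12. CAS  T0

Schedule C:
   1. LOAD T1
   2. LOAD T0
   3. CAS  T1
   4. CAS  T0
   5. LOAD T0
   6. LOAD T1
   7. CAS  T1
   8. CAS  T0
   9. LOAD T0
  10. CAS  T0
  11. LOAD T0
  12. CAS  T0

C

Simulating candidate C:
   1) LOAD T1:  M=5  r_T1=5
   2) LOAD T0:  M=5  r_T0=5
   3) CAS  T1:  M=6  r_T1=5 ✓
   4) CAS  T0:  M=6  r_T0=5 ✗
   5) LOAD T0:  M=6  r_T0=6
   6) LOAD T1:  M=6  r_T1=6
   7) CAS  T1:  M=7  r_T1=6 ✓
   8) CAS  T0:  M=7  r_T0=6 ✗
   9) LOAD T0:  M=7  r_T0=7
  10) CAS  T0:  M=8  r_T0=7 ✓
  11) LOAD T0:  M=8  r_T0=8
  12) CAS  T0:  M=9  r_T0=8 ✓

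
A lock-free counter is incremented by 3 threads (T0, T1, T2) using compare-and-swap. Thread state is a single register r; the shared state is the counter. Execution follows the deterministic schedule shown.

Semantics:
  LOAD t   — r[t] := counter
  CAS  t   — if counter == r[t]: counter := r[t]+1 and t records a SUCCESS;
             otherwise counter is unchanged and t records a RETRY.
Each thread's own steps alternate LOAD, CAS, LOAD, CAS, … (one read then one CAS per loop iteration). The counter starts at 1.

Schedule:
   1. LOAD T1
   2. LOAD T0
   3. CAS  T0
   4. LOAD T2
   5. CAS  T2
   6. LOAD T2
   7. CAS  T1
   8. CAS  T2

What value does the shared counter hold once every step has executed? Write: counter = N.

counter = 4

T1 LOAD — after: cnt=1, r=1 — load
T0 LOAD — after: cnt=1, r=1 — load
T0 CAS — after: cnt=2, r=1 — ok
T2 LOAD — after: cnt=2, r=2 — load
T2 CAS — after: cnt=3, r=2 — ok
T2 LOAD — after: cnt=3, r=3 — load
T1 CAS — after: cnt=3, r=1 — retry
T2 CAS — after: cnt=4, r=3 — ok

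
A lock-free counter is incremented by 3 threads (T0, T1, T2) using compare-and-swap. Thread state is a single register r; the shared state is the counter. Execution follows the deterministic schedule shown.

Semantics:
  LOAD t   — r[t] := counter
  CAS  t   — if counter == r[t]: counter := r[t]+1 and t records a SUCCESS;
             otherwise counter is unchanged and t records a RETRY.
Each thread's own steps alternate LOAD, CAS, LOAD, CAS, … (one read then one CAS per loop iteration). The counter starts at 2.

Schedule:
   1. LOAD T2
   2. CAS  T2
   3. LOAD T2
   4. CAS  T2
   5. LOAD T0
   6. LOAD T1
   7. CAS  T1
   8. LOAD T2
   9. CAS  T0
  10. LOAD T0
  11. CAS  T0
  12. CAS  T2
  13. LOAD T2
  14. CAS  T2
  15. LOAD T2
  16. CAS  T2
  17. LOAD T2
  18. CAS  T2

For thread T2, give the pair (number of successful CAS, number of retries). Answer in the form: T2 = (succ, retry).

T2 = (5, 1)

1. LOAD T2 → mem=2 r[T2]=2 [LOAD]
2. CAS T2 → mem=3 r[T2]=2 [OK]
3. LOAD T2 → mem=3 r[T2]=3 [LOAD]
4. CAS T2 → mem=4 r[T2]=3 [OK]
5. LOAD T0 → mem=4 r[T0]=4 [LOAD]
6. LOAD T1 → mem=4 r[T1]=4 [LOAD]
7. CAS T1 → mem=5 r[T1]=4 [OK]
8. LOAD T2 → mem=5 r[T2]=5 [LOAD]
9. CAS T0 → mem=5 r[T0]=4 [RETRY]
10. LOAD T0 → mem=5 r[T0]=5 [LOAD]
11. CAS T0 → mem=6 r[T0]=5 [OK]
12. CAS T2 → mem=6 r[T2]=5 [RETRY]
13. LOAD T2 → mem=6 r[T2]=6 [LOAD]
14. CAS T2 → mem=7 r[T2]=6 [OK]
15. LOAD T2 → mem=7 r[T2]=7 [LOAD]
16. CAS T2 → mem=8 r[T2]=7 [OK]
17. LOAD T2 → mem=8 r[T2]=8 [LOAD]
18. CAS T2 → mem=9 r[T2]=8 [OK]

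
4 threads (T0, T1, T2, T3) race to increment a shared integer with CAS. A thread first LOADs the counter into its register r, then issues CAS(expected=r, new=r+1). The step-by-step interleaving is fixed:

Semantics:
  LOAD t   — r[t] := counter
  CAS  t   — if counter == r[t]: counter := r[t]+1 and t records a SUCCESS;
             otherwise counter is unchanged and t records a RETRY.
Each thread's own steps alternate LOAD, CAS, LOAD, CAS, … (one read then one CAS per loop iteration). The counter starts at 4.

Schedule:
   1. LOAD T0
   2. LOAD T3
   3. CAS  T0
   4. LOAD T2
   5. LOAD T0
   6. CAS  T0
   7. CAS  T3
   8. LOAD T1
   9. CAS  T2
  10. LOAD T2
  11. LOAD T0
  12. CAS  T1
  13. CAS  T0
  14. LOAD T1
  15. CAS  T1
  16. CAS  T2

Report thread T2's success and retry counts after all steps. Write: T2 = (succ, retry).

T2 = (0, 2)

T0 LOAD — after: cnt=4, r=4 — load
T3 LOAD — after: cnt=4, r=4 — load
T0 CAS — after: cnt=5, r=4 — ok
T2 LOAD — after: cnt=5, r=5 — load
T0 LOAD — after: cnt=5, r=5 — load
T0 CAS — after: cnt=6, r=5 — ok
T3 CAS — after: cnt=6, r=4 — retry
T1 LOAD — after: cnt=6, r=6 — load
T2 CAS — after: cnt=6, r=5 — retry
T2 LOAD — after: cnt=6, r=6 — load
T0 LOAD — after: cnt=6, r=6 — load
T1 CAS — after: cnt=7, r=6 — ok
T0 CAS — after: cnt=7, r=6 — retry
T1 LOAD — after: cnt=7, r=7 — load
T1 CAS — after: cnt=8, r=7 — ok
T2 CAS — after: cnt=8, r=6 — retry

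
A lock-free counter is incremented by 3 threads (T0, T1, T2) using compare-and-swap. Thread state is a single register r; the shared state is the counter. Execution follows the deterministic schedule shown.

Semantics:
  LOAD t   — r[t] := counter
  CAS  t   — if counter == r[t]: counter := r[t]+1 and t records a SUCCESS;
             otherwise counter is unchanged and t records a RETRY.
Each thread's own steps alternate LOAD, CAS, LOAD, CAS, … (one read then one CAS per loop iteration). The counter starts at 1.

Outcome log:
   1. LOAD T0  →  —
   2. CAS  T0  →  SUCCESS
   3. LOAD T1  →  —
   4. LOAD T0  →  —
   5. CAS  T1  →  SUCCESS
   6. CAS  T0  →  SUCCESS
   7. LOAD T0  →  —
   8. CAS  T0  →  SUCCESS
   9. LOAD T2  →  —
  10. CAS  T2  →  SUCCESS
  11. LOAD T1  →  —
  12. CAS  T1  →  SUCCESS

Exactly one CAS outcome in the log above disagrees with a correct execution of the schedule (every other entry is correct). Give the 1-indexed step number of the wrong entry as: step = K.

step = 6

Reference trace:
T0 LOAD — after: cnt=1, r=1 — load
T0 CAS — after: cnt=2, r=1 — ok
T1 LOAD — after: cnt=2, r=2 — load
T0 LOAD — after: cnt=2, r=2 — load
T1 CAS — after: cnt=3, r=2 — ok
T0 CAS — after: cnt=3, r=2 — retry
T0 LOAD — after: cnt=3, r=3 — load
T0 CAS — after: cnt=4, r=3 — ok
T2 LOAD — after: cnt=4, r=4 — load
T2 CAS — after: cnt=5, r=4 — ok
T1 LOAD — after: cnt=5, r=5 — load
T1 CAS — after: cnt=6, r=5 — ok
Flip is step 6.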